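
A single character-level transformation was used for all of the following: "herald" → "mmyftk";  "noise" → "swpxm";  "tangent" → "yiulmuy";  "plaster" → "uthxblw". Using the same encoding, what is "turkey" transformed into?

ycypmf

A repeating key of period 3 is used — shifts +5, +8, +7 over and over.
On turkey: t+5=y, u+8=c, r+7=y, k+5=p, e+8=m, y+7=f.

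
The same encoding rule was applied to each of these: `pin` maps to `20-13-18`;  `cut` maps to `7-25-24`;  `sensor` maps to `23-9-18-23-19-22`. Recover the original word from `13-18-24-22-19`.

p is letter #16 and maps to 20: an offset of 4. Letters become their 1-based position plus 4 (so a→5, b→6, …).
Decoding 13-18-24-22-19: 13→(13−4)÷1=9=i, 18→(18−4)÷1=14=n, 24→(24−4)÷1=20=t, 22→(22−4)÷1=18=r, 19→(19−4)÷1=15=o.

intro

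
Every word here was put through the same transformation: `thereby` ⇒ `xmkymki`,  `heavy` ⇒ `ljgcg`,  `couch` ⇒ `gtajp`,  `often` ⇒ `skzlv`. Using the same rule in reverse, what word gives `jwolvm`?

friend

In thereby: t→x is +4, h→m is +5, e→k is +6, r→y is +7 — the shift increases by 1 each position. Each letter shifts forward by (position + 4), i.e. 4, 5, 6, … — the shift grows by one for each successive letter.
Decoding jwolvm: j−4=f, w−5=r, o−6=i, l−7=e, v−8=n, m−9=d.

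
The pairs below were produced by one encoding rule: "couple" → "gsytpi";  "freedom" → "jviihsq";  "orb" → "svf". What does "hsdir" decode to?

dozen

Compare letters: c→g is +4, o→s is +4, u→y is +4 — a constant shift. It's a constant shift of +4 (ROT4).
Undoing it on hsdir: h−4=d, s−4=o, d−4=z, i−4=e, r−4=n.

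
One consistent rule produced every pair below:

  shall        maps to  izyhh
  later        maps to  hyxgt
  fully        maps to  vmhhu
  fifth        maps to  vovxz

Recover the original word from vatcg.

s(18)→i(8) and h(7)→z(25) fit y≡15x+24 (mod 26); the inverse of 15 mod 26 is 7. Treating letters as 0–25, the rule is x ↦ 15x + 24 (mod 26).
Reversing it on vatcg: v(21)→7·(21−24)≡5=f; a(0)→7·(0−24)≡14=o; t(19)→7·(19−24)≡17=r; c(2)→7·(2−24)≡2=c; g(6)→7·(6−24)≡4=e (all mod 26).

force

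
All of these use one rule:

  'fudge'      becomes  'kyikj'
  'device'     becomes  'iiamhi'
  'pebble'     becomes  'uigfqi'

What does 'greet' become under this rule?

Shifts by position in fudge: pos 0: f→k (+5), pos 1: u→y (+4), pos 2: d→i (+5), pos 3: g→k (+4) — repeating every 2. It's a Vigenère-style cipher with numeric key [5,4]: position i shifts by key[i mod 2].
Applying it to greet: g+5=l, r+4=v, e+5=j, e+4=i, t+5=y.

lvjiy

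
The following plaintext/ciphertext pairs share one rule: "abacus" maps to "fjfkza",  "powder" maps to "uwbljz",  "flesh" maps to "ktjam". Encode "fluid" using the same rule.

ktzqi

Shifts by position in abacus: pos 0: a→f (+5), pos 1: b→j (+8), pos 2: a→f (+5), pos 3: c→k (+8) — repeating every 2. It's a Vigenère-style cipher with numeric key [5,8]: position i shifts by key[i mod 2].
For fluid: f+5=k, l+8=t, u+5=z, i+8=q, d+5=i.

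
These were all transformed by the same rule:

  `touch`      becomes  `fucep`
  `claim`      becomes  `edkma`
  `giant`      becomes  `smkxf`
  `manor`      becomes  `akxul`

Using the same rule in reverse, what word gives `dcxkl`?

lunar

t(19)→f(5) and o(14)→u(20) fit y≡23x+10 (mod 26); the inverse of 23 mod 26 is 17. Treating letters as 0–25, the rule is x ↦ 23x + 10 (mod 26).
Undoing it on dcxkl: d(3)→17·(3−10)≡11=l; c(2)→17·(2−10)≡20=u; x(23)→17·(23−10)≡13=n; k(10)→17·(10−10)≡0=a; l(11)→17·(11−10)≡17=r (all mod 26).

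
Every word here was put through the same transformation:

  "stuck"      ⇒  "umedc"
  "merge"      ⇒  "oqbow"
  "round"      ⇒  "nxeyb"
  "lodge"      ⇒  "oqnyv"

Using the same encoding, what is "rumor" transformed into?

byweb

The output letters match the input read backwards, each shifted +10: stuck reversed is kcuts. Two steps: reverse the string, then apply a Caesar shift of +10.
For rumor: reverse → romur; then shift: r+10=b, o+10=y, m+10=w, u+10=e, r+10=b.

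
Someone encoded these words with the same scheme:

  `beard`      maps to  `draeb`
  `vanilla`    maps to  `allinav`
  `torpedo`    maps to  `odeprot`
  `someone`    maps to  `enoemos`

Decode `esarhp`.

phrase

The word is simply reversed.
Reversing it on esarhp: then reverse → phrase.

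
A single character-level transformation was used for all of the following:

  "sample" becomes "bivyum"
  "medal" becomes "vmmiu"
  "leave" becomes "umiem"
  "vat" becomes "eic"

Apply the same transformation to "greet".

The shift depends on letter class: consonant s→b is +9, but vowel a→i is +8. The rule splits by letter class: vowels +8, consonants +9.
On greet: g(cons)+9=p, r(cons)+9=a, e(vowel)+8=m, e(vowel)+8=m, t(cons)+9=c.

pammc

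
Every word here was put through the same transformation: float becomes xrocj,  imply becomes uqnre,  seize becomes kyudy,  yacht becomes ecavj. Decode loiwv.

rough

This is an affine cipher: with a=0,…,z=25, each position x becomes (25x+2) mod 26.
Decoding loiwv: l(11)→25·(11−2)≡17=r; o(14)→25·(14−2)≡14=o; i(8)→25·(8−2)≡20=u; w(22)→25·(22−2)≡6=g; v(21)→25·(21−2)≡7=h (all mod 26).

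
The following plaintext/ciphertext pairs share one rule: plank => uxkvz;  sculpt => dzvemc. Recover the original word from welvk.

The output letters match the input read backwards, each shifted +10: plank reversed is knalp. The word is reversed, then every letter is shifted forward by 10.
Undoing it on welvk: shift back: w−10=m, e−10=u, l−10=b, v−10=l, k−10=a → mubla; then reverse → album.

album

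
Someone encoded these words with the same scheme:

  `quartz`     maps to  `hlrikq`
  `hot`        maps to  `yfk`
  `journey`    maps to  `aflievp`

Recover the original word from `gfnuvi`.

This is a Caesar cipher with shift 17.
Undoing it on gfnuvi: g−17=p, f−17=o, n−17=w, u−17=d, v−17=e, i−17=r.

powder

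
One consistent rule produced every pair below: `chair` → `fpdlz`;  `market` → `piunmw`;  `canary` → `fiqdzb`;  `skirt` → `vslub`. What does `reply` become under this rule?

Shifts by position in chair: pos 0: c→f (+3), pos 1: h→p (+8), pos 2: a→d (+3), pos 3: i→l (+3), pos 4: r→z (+8) — repeating every 3. The shifts repeat in a cycle of length 3: positions 0,1,… shift by +3, +8, +3, then the pattern repeats.
For reply: r+3=u, e+8=m, p+3=s, l+3=o, y+8=g.

umsog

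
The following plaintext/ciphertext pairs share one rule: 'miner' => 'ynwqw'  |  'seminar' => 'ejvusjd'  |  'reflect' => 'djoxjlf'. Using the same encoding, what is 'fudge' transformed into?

It's a Vigenère-style cipher with numeric key [12,5,9]: position i shifts by key[i mod 3].
For fudge: f+12=r, u+5=z, d+9=m, g+12=s, e+5=j.

rzmsj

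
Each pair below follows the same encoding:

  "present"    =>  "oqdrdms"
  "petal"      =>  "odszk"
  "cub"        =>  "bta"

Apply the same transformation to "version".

Compare letters: p→o is +25, r→q is +25, e→d is +25 — a constant shift. Every letter moves 25 places later in the alphabet, wrapping around z→a.
For version: v+25=u, e+25=d, r+25=q, s+25=r, i+25=h, o+25=n, n+25=m.

udqrhnm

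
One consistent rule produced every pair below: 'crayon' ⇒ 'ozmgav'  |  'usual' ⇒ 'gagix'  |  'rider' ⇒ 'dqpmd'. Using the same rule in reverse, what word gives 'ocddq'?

Shifts by position in crayon: pos 0: c→o (+12), pos 1: r→z (+8), pos 2: a→m (+12), pos 3: y→g (+8) — repeating every 2. A repeating key of period 2 is used — shifts +12, +8 over and over.
Decoding ocddq: o−12=c, c−8=u, d−12=r, d−8=v, q−12=e.

curve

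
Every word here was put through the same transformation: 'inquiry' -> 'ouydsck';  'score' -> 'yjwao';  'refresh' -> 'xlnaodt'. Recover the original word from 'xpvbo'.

Each letter shifts forward by (position + 6), i.e. 6, 7, 8, … — the shift grows by one for each successive letter.
Decoding xpvbo: x−6=r, p−7=i, v−8=n, b−9=s, o−10=e.

rinse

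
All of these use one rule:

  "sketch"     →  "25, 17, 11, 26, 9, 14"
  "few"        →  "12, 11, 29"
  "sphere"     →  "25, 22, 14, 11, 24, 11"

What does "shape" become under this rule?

25, 14, 7, 22, 11

Letters become their 1-based position plus 6 (so a→7, b→8, …).
For shape: s=19→25, h=8→14, a=1→7, p=16→22, e=5→11.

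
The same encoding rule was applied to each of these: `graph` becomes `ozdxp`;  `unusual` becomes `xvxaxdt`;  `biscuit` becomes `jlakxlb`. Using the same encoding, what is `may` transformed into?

udg

The shift depends on letter class: consonant g→o is +8, but vowel a→d is +3. Two shifts are in play — +3 for a/e/i/o/u, +8 for every other letter.
For may: m(cons)+8=u, a(vowel)+3=d, y(cons)+8=g.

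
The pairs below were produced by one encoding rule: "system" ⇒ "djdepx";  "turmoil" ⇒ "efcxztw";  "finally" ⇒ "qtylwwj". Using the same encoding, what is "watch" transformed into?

hlens

This is a Caesar cipher with shift 11.
Applying it to watch: w+11=h, a+11=l, t+11=e, c+11=n, h+11=s.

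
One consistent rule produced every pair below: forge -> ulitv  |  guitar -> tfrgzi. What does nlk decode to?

Each pair mirrors across the alphabet (f↔u, o↔l, r↔i): positions sum to 25. Letters are reflected about the middle of the alphabet (position → 25−position): Atbash.
Reversing it on nlk: n↔m, l↔o, k↔p.

mop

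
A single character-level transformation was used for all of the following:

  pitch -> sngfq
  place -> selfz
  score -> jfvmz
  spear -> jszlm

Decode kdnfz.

p(15)→s(18) and i(8)→n(13) fit y≡23x+11 (mod 26); the inverse of 23 mod 26 is 17. Each letter's alphabet position (a=0..z=25) is mapped through 23·x+11 mod 26 — an affine cipher.
Reversing it on kdnfz: k(10)→17·(10−11)≡9=j; d(3)→17·(3−11)≡20=u; n(13)→17·(13−11)≡8=i; f(5)→17·(5−11)≡2=c; z(25)→17·(25−11)≡4=e (all mod 26).

juice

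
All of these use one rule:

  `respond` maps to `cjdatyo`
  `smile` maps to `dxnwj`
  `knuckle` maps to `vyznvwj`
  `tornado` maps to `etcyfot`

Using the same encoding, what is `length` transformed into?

wjyres

Two shifts are in play — +5 for a/e/i/o/u, +11 for every other letter.
On length: l(cons)+11=w, e(vowel)+5=j, n(cons)+11=y, g(cons)+11=r, t(cons)+11=e, h(cons)+11=s.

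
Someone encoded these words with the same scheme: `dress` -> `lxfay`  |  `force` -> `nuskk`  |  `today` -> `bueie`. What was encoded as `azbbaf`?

Shifts by position in dress: pos 0: d→l (+8), pos 1: r→x (+6), pos 2: e→f (+1), pos 3: s→a (+8), pos 4: s→y (+6) — repeating every 3. It's a Vigenère-style cipher with numeric key [8,6,1]: position i shifts by key[i mod 3].
Undoing it on azbbaf: a−8=s, z−6=t, b−1=a, b−8=t, a−6=u, f−1=e.

statue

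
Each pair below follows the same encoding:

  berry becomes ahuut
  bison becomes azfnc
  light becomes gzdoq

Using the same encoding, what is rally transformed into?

Each letter's alphabet position (a=0..z=25) is mapped through 11·x+15 mod 26 — an affine cipher.
Applying it to rally: r(17)→11·17+15≡20=u; a(0)→11·0+15≡15=p; l(11)→11·11+15≡6=g; l(11)→11·11+15≡6=g; y(24)→11·24+15≡19=t (all mod 26).

upggt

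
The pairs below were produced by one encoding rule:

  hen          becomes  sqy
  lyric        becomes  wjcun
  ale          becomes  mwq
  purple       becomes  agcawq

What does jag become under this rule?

umr

The shift depends on letter class: consonant h→s is +11, but vowel e→q is +12. The rule splits by letter class: vowels +12, consonants +11.
On jag: j(cons)+11=u, a(vowel)+12=m, g(cons)+11=r.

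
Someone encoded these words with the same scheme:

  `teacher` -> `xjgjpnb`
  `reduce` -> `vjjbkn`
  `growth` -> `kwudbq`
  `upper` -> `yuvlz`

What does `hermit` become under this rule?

ljxtqc

In teacher: t→x is +4, e→j is +5, a→g is +6, c→j is +7 — the shift increases by 1 each position. The shift increases by 1 at each position, starting from +4: 4, 5, 6, ….
Applying it to hermit: h+4=l, e+5=j, r+6=x, m+7=t, i+8=q, t+9=c.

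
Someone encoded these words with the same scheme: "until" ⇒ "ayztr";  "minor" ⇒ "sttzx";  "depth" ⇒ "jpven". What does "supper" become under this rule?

yfvakc

A repeating key of period 2 is used — shifts +6, +11 over and over.
Applying it to supper: s+6=y, u+11=f, p+6=v, p+11=a, e+6=k, r+11=c.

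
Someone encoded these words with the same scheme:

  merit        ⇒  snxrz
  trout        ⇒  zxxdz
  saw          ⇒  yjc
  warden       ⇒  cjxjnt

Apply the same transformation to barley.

hjxrne

The shift depends on letter class: consonant m→s is +6, but vowel e→n is +9. The rule splits by letter class: vowels +9, consonants +6.
For barley: b(cons)+6=h, a(vowel)+9=j, r(cons)+6=x, l(cons)+6=r, e(vowel)+9=n, y(cons)+6=e.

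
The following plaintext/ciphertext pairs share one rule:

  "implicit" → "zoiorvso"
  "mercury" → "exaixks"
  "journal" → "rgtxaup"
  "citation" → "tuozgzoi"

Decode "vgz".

The output letters match the input read backwards, each shifted +6: implicit reversed is ticilpmi. Read the word backwards and shift each letter +6.
Reversing it on vgz: shift back: v−6=p, g−6=a, z−6=t → pat; then reverse → tap.

tap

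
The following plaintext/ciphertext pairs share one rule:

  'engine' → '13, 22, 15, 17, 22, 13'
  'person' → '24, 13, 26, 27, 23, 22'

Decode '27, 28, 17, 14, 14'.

stiff

e is letter #5 and maps to 13: an offset of 8. Letters become their 1-based position plus 8 (so a→9, b→10, …).
Decoding 27, 28, 17, 14, 14: 27→(27−8)÷1=19=s, 28→(28−8)÷1=20=t, 17→(17−8)÷1=9=i, 14→(14−8)÷1=6=f, 14→(14−8)÷1=6=f.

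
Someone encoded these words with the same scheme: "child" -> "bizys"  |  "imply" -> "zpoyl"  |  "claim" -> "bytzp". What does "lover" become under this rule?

yxmjw

c(2)→b(1) and h(7)→i(8) fit y≡17x+19 (mod 26); the inverse of 17 mod 26 is 23. Each letter's alphabet position (a=0..z=25) is mapped through 17·x+19 mod 26 — an affine cipher.
On lover: l(11)→17·11+19≡24=y; o(14)→17·14+19≡23=x; v(21)→17·21+19≡12=m; e(4)→17·4+19≡9=j; r(17)→17·17+19≡22=w (all mod 26).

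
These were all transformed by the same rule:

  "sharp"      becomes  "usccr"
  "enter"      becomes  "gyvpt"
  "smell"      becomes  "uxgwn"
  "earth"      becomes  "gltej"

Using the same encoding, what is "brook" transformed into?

dcqzm

Shifts by position in sharp: pos 0: s→u (+2), pos 1: h→s (+11), pos 2: a→c (+2), pos 3: r→c (+11) — repeating every 2. It's a Vigenère-style cipher with numeric key [2,11]: position i shifts by key[i mod 2].
For brook: b+2=d, r+11=c, o+2=q, o+11=z, k+2=m.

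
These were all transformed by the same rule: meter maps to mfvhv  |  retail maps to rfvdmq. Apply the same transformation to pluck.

Letter i (0-indexed) is shifted by i+0, so successive shifts are 0, 1, 2, ….
For pluck: p+0=p, l+1=m, u+2=w, c+3=f, k+4=o.

pmwfo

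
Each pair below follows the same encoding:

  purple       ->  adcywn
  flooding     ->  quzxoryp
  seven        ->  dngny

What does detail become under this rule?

Shifts by position in purple: pos 0: p→a (+11), pos 1: u→d (+9), pos 2: r→c (+11), pos 3: p→y (+9) — repeating every 2. It's a Vigenère-style cipher with numeric key [11,9]: position i shifts by key[i mod 2].
On detail: d+11=o, e+9=n, t+11=e, a+9=j, i+11=t, l+9=u.

onejtu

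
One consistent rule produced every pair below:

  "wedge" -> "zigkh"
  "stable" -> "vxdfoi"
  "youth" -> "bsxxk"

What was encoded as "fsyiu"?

cover

The shifts repeat in a cycle of length 2: positions 0,1,… shift by +3, +4, then the pattern repeats.
Reversing it on fsyiu: f−3=c, s−4=o, y−3=v, i−4=e, u−3=r.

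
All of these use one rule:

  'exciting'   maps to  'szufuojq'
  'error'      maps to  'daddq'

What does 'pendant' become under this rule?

The output letters match the input read backwards, each shifted +12: exciting reversed is gniticxe. The word is reversed, then every letter is shifted forward by 12.
For pendant: reverse → tnadnep; then shift: t+12=f, n+12=z, a+12=m, d+12=p, n+12=z, e+12=q, p+12=b.

fzmpzqb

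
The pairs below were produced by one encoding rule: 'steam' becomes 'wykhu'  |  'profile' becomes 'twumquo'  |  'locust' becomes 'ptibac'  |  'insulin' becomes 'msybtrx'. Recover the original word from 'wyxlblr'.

In steam: s→w is +4, t→y is +5, e→k is +6, a→h is +7 — the shift increases by 1 each position. The shift increases by 1 at each position, starting from +4: 4, 5, 6, ….
Undoing it on wyxlblr: w−4=s, y−5=t, x−6=r, l−7=e, b−8=t, l−9=c, r−10=h.

stretch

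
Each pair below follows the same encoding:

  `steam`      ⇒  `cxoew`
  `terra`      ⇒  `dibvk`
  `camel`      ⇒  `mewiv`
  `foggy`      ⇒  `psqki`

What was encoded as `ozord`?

A repeating key of period 2 is used — shifts +10, +4 over and over.
Reversing it on ozord: o−10=e, z−4=v, o−10=e, r−4=n, d−10=t.

event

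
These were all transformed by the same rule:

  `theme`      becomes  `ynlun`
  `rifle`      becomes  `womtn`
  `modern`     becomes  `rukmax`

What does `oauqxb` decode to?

In theme: t→y is +5, h→n is +6, e→l is +7, m→u is +8 — the shift increases by 1 each position. The shift increases by 1 at each position, starting from +5: 5, 6, 7, ….
Decoding oauqxb: o−5=j, a−6=u, u−7=n, q−8=i, x−9=o, b−10=r.

junior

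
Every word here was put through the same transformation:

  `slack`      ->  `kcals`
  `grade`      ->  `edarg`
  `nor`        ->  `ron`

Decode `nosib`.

The output letters match the input read backwards: slack reversed is kcals. It's just the letters in reverse order.
Decoding nosib: then reverse → bison.

bison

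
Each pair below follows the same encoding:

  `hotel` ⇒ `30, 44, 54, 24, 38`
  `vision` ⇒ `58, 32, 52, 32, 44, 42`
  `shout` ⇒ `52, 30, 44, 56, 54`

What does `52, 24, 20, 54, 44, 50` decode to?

sector

h(#8)→30 and o(#15)→44: differences scale by 2, so n = 2·pos + 14. Each letter becomes 2×(its alphabet position, a=1..z=26) + 14.
Undoing it on 52, 24, 20, 54, 44, 50: 52→(52−14)÷2=19=s, 24→(24−14)÷2=5=e, 20→(20−14)÷2=3=c, 54→(54−14)÷2=20=t, 44→(44−14)÷2=15=o, 50→(50−14)÷2=18=r.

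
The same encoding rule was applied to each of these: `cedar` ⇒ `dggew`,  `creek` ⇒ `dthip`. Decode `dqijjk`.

Letter i (0-indexed) is shifted by i+1, so successive shifts are 1, 2, 3, ….
Reversing it on dqijjk: d−1=c, q−2=o, i−3=f, j−4=f, j−5=e, k−6=e.

coffee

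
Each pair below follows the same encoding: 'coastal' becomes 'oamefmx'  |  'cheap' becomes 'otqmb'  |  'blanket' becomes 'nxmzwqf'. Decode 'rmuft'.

faith

Every letter moves 12 places later in the alphabet, wrapping around z→a.
Undoing it on rmuft: r−12=f, m−12=a, u−12=i, f−12=t, t−12=h.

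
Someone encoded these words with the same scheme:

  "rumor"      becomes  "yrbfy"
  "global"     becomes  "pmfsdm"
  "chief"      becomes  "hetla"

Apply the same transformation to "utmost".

rcbfnc

r(17)→y(24) and u(20)→r(17) fit y≡15x+3 (mod 26); the inverse of 15 mod 26 is 7. Treating letters as 0–25, the rule is x ↦ 15x + 3 (mod 26).
On utmost: u(20)→15·20+3≡17=r; t(19)→15·19+3≡2=c; m(12)→15·12+3≡1=b; o(14)→15·14+3≡5=f; s(18)→15·18+3≡13=n; t(19)→15·19+3≡2=c (all mod 26).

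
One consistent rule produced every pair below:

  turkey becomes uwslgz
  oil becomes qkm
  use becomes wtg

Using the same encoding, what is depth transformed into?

egqui

Vowels shift forward by 2 and consonants shift forward by 1.
For depth: d(cons)+1=e, e(vowel)+2=g, p(cons)+1=q, t(cons)+1=u, h(cons)+1=i.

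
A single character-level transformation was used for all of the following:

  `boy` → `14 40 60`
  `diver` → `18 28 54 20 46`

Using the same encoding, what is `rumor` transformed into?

b(#2)→14 and o(#15)→40: differences scale by 2, so n = 2·pos + 10. The formula is n = 2×(alphabet index, a=1) + 10.
Applying it to rumor: r=18→46, u=21→52, m=13→36, o=15→40, r=18→46.

46 52 36 40 46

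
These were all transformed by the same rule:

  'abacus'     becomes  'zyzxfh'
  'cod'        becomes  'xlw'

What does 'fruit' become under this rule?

This is the alphabet-reversal cipher (Atbash): a becomes z, b becomes y, etc.
On fruit: f↔u, r↔i, u↔f, i↔r, t↔g.

uifrg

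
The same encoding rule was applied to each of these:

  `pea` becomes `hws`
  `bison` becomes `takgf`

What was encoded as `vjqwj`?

dryer

Compare letters: p→h is +18, e→w is +18, a→s is +18 — a constant shift. Every letter moves 18 places later in the alphabet, wrapping around z→a.
Decoding vjqwj: v−18=d, j−18=r, q−18=y, w−18=e, j−18=r.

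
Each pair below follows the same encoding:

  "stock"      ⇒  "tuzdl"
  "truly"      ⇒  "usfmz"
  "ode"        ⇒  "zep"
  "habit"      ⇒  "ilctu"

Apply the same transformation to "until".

The shift depends on letter class: consonant s→t is +1, but vowel o→z is +11. Vowels shift forward by 11 and consonants shift forward by 1.
For until: u(vowel)+11=f, n(cons)+1=o, t(cons)+1=u, i(vowel)+11=t, l(cons)+1=m.

foutm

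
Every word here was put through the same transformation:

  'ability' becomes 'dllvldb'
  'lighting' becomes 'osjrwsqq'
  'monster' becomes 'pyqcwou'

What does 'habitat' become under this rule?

Shifts by position in ability: pos 0: a→d (+3), pos 1: b→l (+10), pos 2: i→l (+3), pos 3: l→v (+10) — repeating every 2. The shifts repeat in a cycle of length 2: positions 0,1,… shift by +3, +10, then the pattern repeats.
Applying it to habitat: h+3=k, a+10=k, b+3=e, i+10=s, t+3=w, a+10=k, t+3=w.

kkeswkw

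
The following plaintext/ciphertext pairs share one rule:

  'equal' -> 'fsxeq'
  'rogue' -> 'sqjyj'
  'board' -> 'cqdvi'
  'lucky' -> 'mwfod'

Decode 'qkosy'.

pilot

In equal: e→f is +1, q→s is +2, u→x is +3, a→e is +4 — the shift increases by 1 each position. Letter i (0-indexed) is shifted by i+1, so successive shifts are 1, 2, 3, ….
Reversing it on qkosy: q−1=p, k−2=i, o−3=l, s−4=o, y−5=t.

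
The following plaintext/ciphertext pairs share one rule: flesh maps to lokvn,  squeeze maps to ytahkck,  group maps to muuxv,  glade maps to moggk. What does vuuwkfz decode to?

protect

Shifts by position in flesh: pos 0: f→l (+6), pos 1: l→o (+3), pos 2: e→k (+6), pos 3: s→v (+3) — repeating every 2. It's a Vigenère-style cipher with numeric key [6,3]: position i shifts by key[i mod 2].
Decoding vuuwkfz: v−6=p, u−3=r, u−6=o, w−3=t, k−6=e, f−3=c, z−6=t.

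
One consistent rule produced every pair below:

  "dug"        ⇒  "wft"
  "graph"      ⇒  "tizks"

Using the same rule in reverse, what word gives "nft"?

Each pair mirrors across the alphabet (d↔w, u↔f, g↔t): positions sum to 25. Letters are reflected about the middle of the alphabet (position → 25−position): Atbash.
Reversing it on nft: n↔m, f↔u, t↔g.

mug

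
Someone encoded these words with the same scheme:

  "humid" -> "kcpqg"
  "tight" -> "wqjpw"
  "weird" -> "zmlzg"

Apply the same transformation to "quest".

tchaw

Shifts by position in humid: pos 0: h→k (+3), pos 1: u→c (+8), pos 2: m→p (+3), pos 3: i→q (+8) — repeating every 2. It's a Vigenère-style cipher with numeric key [3,8]: position i shifts by key[i mod 2].
For quest: q+3=t, u+8=c, e+3=h, s+8=a, t+3=w.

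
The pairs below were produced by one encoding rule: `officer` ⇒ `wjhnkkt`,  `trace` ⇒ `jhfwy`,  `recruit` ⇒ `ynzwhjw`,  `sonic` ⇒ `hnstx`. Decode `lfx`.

The output letters match the input read backwards, each shifted +5: officer reversed is reciffo. The word is reversed, then every letter is shifted forward by 5.
Undoing it on lfx: shift back: l−5=g, f−5=a, x−5=s → gas; then reverse → sag.

sag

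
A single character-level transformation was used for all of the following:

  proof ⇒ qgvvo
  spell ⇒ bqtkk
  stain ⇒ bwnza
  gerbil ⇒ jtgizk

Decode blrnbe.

Each letter's alphabet position (a=0..z=25) is mapped through 21·x+13 mod 26 — an affine cipher.
Decoding blrnbe: b(1)→5·(1−13)≡18=s; l(11)→5·(11−13)≡16=q; r(17)→5·(17−13)≡20=u; n(13)→5·(13−13)≡0=a; b(1)→5·(1−13)≡18=s; e(4)→5·(4−13)≡7=h (all mod 26).

squash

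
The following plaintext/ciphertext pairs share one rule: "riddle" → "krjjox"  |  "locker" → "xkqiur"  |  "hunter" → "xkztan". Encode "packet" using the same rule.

zkqigv

The output letters match the input read backwards, each shifted +6: riddle reversed is elddir. The word is reversed, then every letter is shifted forward by 6.
For packet: reverse → tekcap; then shift: t+6=z, e+6=k, k+6=q, c+6=i, a+6=g, p+6=v.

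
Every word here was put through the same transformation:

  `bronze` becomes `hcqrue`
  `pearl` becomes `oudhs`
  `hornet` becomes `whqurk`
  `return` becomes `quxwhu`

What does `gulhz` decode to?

The output letters match the input read backwards, each shifted +3: bronze reversed is eznorb. The word is reversed, then every letter is shifted forward by 3.
Reversing it on gulhz: shift back: g−3=d, u−3=r, l−3=i, h−3=e, z−3=w → driew; then reverse → weird.

weird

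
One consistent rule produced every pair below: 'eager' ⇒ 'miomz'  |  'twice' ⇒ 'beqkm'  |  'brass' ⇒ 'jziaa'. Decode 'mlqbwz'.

editor

Every letter moves 8 places later in the alphabet, wrapping around z→a.
Reversing it on mlqbwz: m−8=e, l−8=d, q−8=i, b−8=t, w−8=o, z−8=r.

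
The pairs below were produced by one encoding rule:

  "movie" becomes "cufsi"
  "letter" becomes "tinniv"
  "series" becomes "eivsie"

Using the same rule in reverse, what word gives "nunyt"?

m(12)→c(2) and o(14)→u(20) fit y≡9x+24 (mod 26); the inverse of 9 mod 26 is 3. This is an affine cipher: with a=0,…,z=25, each position x becomes (9x+24) mod 26.
Undoing it on nunyt: n(13)→3·(13−24)≡19=t; u(20)→3·(20−24)≡14=o; n(13)→3·(13−24)≡19=t; y(24)→3·(24−24)≡0=a; t(19)→3·(19−24)≡11=l (all mod 26).

total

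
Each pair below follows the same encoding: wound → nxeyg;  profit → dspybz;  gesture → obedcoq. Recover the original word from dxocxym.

The word is reversed, then every letter is shifted forward by 10.
Reversing it on dxocxym: shift back: d−10=t, x−10=n, o−10=e, c−10=s, x−10=n, y−10=o, m−10=c → tnesnoc; then reverse → consent.

consent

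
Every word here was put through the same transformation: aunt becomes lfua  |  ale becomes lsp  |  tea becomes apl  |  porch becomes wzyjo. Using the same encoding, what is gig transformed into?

ntn

Vowels shift forward by 11 and consonants shift forward by 7.
Applying it to gig: g(cons)+7=n, i(vowel)+11=t, g(cons)+7=n.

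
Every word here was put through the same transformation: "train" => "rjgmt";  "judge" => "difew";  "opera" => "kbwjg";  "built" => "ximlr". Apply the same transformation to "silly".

amlly

This is an affine cipher: with a=0,…,z=25, each position x becomes (17x+6) mod 26.
For silly: s(18)→17·18+6≡0=a; i(8)→17·8+6≡12=m; l(11)→17·11+6≡11=l; l(11)→17·11+6≡11=l; y(24)→17·24+6≡24=y (all mod 26).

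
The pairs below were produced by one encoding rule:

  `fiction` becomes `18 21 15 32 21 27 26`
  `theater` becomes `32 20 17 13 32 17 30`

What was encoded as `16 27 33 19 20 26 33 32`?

doughnut

Each letter is replaced by its alphabet position (a=1..z=26) + 12.
Undoing it on 16 27 33 19 20 26 33 32: 16→(16−12)÷1=4=d, 27→(27−12)÷1=15=o, 33→(33−12)÷1=21=u, 19→(19−12)÷1=7=g, 20→(20−12)÷1=8=h, 26→(26−12)÷1=14=n, 33→(33−12)÷1=21=u, 32→(32−12)÷1=20=t.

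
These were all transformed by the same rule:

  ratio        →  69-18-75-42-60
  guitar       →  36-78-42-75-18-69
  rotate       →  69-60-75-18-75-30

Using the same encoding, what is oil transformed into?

60-42-51

r(#18)→69 and a(#1)→18: differences scale by 3, so n = 3·pos + 15. Each letter becomes 3×(its alphabet position, a=1..z=26) + 15.
For oil: o=15→60, i=9→42, l=12→51.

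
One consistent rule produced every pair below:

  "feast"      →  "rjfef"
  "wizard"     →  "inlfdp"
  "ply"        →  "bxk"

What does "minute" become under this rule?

The shift depends on letter class: consonant f→r is +12, but vowel e→j is +5. The rule splits by letter class: vowels +5, consonants +12.
For minute: m(cons)+12=y, i(vowel)+5=n, n(cons)+12=z, u(vowel)+5=z, t(cons)+12=f, e(vowel)+5=j.

ynzzfj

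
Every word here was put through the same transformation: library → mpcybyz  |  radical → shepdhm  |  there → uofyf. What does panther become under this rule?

Shifts by position in library: pos 0: l→m (+1), pos 1: i→p (+7), pos 2: b→c (+1), pos 3: r→y (+7) — repeating every 2. It's a Vigenère-style cipher with numeric key [1,7]: position i shifts by key[i mod 2].
Applying it to panther: p+1=q, a+7=h, n+1=o, t+7=a, h+1=i, e+7=l, r+1=s.

qhoails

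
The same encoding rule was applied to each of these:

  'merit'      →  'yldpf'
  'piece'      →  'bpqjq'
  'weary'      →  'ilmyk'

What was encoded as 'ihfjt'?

watch

The shifts repeat in a cycle of length 2: positions 0,1,… shift by +12, +7, then the pattern repeats.
Reversing it on ihfjt: i−12=w, h−7=a, f−12=t, j−7=c, t−12=h.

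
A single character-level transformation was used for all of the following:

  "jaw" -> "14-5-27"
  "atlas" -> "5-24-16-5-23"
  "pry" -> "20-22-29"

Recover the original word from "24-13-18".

tin

j is letter #10 and maps to 14: an offset of 4. Each letter is replaced by its alphabet position (a=1..z=26) + 4.
Reversing it on 24-13-18: 24→(24−4)÷1=20=t, 13→(13−4)÷1=9=i, 18→(18−4)÷1=14=n.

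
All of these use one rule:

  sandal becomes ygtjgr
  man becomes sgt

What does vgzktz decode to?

Compare letters: s→y is +6, a→g is +6, n→t is +6 — a constant shift. This is a Caesar cipher with shift 6.
Undoing it on vgzktz: v−6=p, g−6=a, z−6=t, k−6=e, t−6=n, z−6=t.

patent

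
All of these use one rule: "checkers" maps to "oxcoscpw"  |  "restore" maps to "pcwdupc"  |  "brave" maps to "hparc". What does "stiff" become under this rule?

wdejj

c(2)→o(14) and h(7)→x(23) fit y≡7x+0 (mod 26); the inverse of 7 mod 26 is 15. Each letter's alphabet position (a=0..z=25) is mapped through 7·x+0 mod 26 — an affine cipher.
On stiff: s(18)→7·18+0≡22=w; t(19)→7·19+0≡3=d; i(8)→7·8+0≡4=e; f(5)→7·5+0≡9=j; f(5)→7·5+0≡9=j (all mod 26).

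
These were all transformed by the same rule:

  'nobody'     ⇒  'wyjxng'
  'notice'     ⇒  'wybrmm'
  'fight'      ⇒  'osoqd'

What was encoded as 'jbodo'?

Shifts by position in nobody: pos 0: n→w (+9), pos 1: o→y (+10), pos 2: b→j (+8), pos 3: o→x (+9), pos 4: d→n (+10), pos 5: y→g (+8) — repeating every 3. A repeating key of period 3 is used — shifts +9, +10, +8 over and over.
Decoding jbodo: j−9=a, b−10=r, o−8=g, d−9=u, o−10=e.

argue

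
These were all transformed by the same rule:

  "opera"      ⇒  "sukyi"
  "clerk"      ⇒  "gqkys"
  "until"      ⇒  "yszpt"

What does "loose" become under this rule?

ptuzm

In opera: o→s is +4, p→u is +5, e→k is +6, r→y is +7 — the shift increases by 1 each position. Letter i (0-indexed) is shifted by i+4, so successive shifts are 4, 5, 6, ….
For loose: l+4=p, o+5=t, o+6=u, s+7=z, e+8=m.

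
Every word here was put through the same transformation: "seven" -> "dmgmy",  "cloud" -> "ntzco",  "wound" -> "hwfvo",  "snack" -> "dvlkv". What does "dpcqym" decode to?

Shifts by position in seven: pos 0: s→d (+11), pos 1: e→m (+8), pos 2: v→g (+11), pos 3: e→m (+8) — repeating every 2. It's a Vigenère-style cipher with numeric key [11,8]: position i shifts by key[i mod 2].
Reversing it on dpcqym: d−11=s, p−8=h, c−11=r, q−8=i, y−11=n, m−8=e.

shrine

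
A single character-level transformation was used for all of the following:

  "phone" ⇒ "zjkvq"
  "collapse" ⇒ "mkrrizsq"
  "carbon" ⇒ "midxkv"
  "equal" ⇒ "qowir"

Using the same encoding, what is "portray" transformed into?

zkdhdie

p(15)→z(25) and h(7)→j(9) fit y≡15x+8 (mod 26); the inverse of 15 mod 26 is 7. Each letter's alphabet position (a=0..z=25) is mapped through 15·x+8 mod 26 — an affine cipher.
For portray: p(15)→15·15+8≡25=z; o(14)→15·14+8≡10=k; r(17)→15·17+8≡3=d; t(19)→15·19+8≡7=h; r(17)→15·17+8≡3=d; a(0)→15·0+8≡8=i; y(24)→15·24+8≡4=e (all mod 26).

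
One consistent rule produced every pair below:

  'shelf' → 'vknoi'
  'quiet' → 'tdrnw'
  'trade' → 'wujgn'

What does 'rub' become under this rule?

The shift depends on letter class: consonant s→v is +3, but vowel e→n is +9. Two shifts are in play — +9 for a/e/i/o/u, +3 for every other letter.
On rub: r(cons)+3=u, u(vowel)+9=d, b(cons)+3=e.

ude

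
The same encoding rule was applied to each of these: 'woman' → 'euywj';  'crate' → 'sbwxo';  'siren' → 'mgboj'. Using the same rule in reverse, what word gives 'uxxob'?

This is an affine cipher: with a=0,…,z=25, each position x becomes (11x+22) mod 26.
Reversing it on uxxob: u(20)→19·(20−22)≡14=o; x(23)→19·(23−22)≡19=t; x(23)→19·(23−22)≡19=t; o(14)→19·(14−22)≡4=e; b(1)→19·(1−22)≡17=r (all mod 26).

otter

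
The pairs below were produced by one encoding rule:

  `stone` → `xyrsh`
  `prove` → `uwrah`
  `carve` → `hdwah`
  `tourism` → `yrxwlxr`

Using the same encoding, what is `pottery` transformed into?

uryyhwd

The shift depends on letter class: consonant s→x is +5, but vowel o→r is +3. Two shifts are in play — +3 for a/e/i/o/u, +5 for every other letter.
For pottery: p(cons)+5=u, o(vowel)+3=r, t(cons)+5=y, t(cons)+5=y, e(vowel)+3=h, r(cons)+5=w, y(cons)+5=d.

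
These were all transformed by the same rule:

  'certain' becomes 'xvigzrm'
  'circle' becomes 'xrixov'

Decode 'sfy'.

This is the alphabet-reversal cipher (Atbash): a becomes z, b becomes y, etc.
Decoding sfy: s↔h, f↔u, y↔b.

hub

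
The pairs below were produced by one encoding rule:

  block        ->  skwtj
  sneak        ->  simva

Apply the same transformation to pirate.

The output letters match the input read backwards, each shifted +8: block reversed is kcolb. Two steps: reverse the string, then apply a Caesar shift of +8.
On pirate: reverse → etarip; then shift: e+8=m, t+8=b, a+8=i, r+8=z, i+8=q, p+8=x.

mbizqx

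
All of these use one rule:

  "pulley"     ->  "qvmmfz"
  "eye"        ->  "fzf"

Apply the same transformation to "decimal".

efdjnbm

It's a constant shift of +1 (ROT1).
Applying it to decimal: d+1=e, e+1=f, c+1=d, i+1=j, m+1=n, a+1=b, l+1=m.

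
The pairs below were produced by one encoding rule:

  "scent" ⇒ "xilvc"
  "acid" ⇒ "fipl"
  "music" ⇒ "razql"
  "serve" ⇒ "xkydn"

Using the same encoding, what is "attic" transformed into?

In scent: s→x is +5, c→i is +6, e→l is +7, n→v is +8 — the shift increases by 1 each position. Letter i (0-indexed) is shifted by i+5, so successive shifts are 5, 6, 7, ….
For attic: a+5=f, t+6=z, t+7=a, i+8=q, c+9=l.

fzaql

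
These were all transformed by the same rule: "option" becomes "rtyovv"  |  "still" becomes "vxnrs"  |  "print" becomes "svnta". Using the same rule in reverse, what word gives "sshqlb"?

In option: o→r is +3, p→t is +4, t→y is +5, i→o is +6 — the shift increases by 1 each position. Letter i (0-indexed) is shifted by i+3, so successive shifts are 3, 4, 5, ….
Reversing it on sshqlb: s−3=p, s−4=o, h−5=c, q−6=k, l−7=e, b−8=t.

pocket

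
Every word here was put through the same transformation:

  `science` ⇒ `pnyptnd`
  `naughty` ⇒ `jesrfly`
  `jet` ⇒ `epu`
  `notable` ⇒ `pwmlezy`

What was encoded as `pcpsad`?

sphere

The output letters match the input read backwards, each shifted +11: science reversed is ecneics. The word is reversed, then every letter is shifted forward by 11.
Undoing it on pcpsad: shift back: p−11=e, c−11=r, p−11=e, s−11=h, a−11=p, d−11=s → erehps; then reverse → sphere.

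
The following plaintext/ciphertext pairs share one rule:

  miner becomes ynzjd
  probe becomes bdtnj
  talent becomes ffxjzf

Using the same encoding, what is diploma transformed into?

pnbxtyf

The shift depends on letter class: consonant m→y is +12, but vowel i→n is +5. The rule splits by letter class: vowels +5, consonants +12.
On diploma: d(cons)+12=p, i(vowel)+5=n, p(cons)+12=b, l(cons)+12=x, o(vowel)+5=t, m(cons)+12=y, a(vowel)+5=f.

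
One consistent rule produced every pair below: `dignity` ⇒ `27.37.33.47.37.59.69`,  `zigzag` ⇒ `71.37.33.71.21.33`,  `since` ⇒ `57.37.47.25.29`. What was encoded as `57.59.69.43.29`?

d(#4)→27 and i(#9)→37: differences scale by 2, so n = 2·pos + 19. Each letter becomes 2×(its alphabet position, a=1..z=26) + 19.
Decoding 57.59.69.43.29: 57→(57−19)÷2=19=s, 59→(59−19)÷2=20=t, 69→(69−19)÷2=25=y, 43→(43−19)÷2=12=l, 29→(29−19)÷2=5=e.

style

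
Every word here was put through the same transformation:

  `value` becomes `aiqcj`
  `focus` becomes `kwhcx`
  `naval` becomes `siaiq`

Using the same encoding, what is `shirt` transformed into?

Shifts by position in value: pos 0: v→a (+5), pos 1: a→i (+8), pos 2: l→q (+5), pos 3: u→c (+8) — repeating every 2. A repeating key of period 2 is used — shifts +5, +8 over and over.
On shirt: s+5=x, h+8=p, i+5=n, r+8=z, t+5=y.

xpnzy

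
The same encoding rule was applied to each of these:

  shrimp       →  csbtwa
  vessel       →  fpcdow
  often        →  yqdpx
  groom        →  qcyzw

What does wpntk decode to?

media

It's a Vigenère-style cipher with numeric key [10,11]: position i shifts by key[i mod 2].
Undoing it on wpntk: w−10=m, p−11=e, n−10=d, t−11=i, k−10=a.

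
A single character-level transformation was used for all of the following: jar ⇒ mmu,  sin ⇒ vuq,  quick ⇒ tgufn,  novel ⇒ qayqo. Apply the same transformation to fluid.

iogug

Vowels shift forward by 12 and consonants shift forward by 3.
For fluid: f(cons)+3=i, l(cons)+3=o, u(vowel)+12=g, i(vowel)+12=u, d(cons)+3=g.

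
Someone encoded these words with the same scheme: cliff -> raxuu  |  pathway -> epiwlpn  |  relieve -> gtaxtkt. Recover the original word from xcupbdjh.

Compare letters: c→r is +15, l→a is +15, i→x is +15 — a constant shift. It's a constant shift of +15 (ROT15).
Decoding xcupbdjh: x−15=i, c−15=n, u−15=f, p−15=a, b−15=m, d−15=o, j−15=u, h−15=s.

infamous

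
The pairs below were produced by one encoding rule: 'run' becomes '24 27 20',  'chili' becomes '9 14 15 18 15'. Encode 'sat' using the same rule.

25 7 26

r is letter #18 and maps to 24: an offset of 6. Each letter is replaced by its alphabet position (a=1..z=26) + 6.
On sat: s=19→25, a=1→7, t=20→26.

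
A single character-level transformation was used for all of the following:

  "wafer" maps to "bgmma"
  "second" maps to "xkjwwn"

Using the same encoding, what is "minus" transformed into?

In wafer: w→b is +5, a→g is +6, f→m is +7, e→m is +8 — the shift increases by 1 each position. Letter i (0-indexed) is shifted by i+5, so successive shifts are 5, 6, 7, ….
On minus: m+5=r, i+6=o, n+7=u, u+8=c, s+9=b.

roucb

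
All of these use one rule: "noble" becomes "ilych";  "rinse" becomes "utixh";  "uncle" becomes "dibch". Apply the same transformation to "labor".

cvylu

n(13)→i(8) and o(14)→l(11) fit y≡3x+21 (mod 26); the inverse of 3 mod 26 is 9. Treating letters as 0–25, the rule is x ↦ 3x + 21 (mod 26).
On labor: l(11)→3·11+21≡2=c; a(0)→3·0+21≡21=v; b(1)→3·1+21≡24=y; o(14)→3·14+21≡11=l; r(17)→3·17+21≡20=u (all mod 26).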